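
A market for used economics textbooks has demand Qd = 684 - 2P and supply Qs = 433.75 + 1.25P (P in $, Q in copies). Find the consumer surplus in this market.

Equating demand and supply, 684 - 2P = 433.75 + 1.25P gives 3.25P = 250.25, so P* = 77.
From the demand curve, Q* = 684 - 2(77) = 530.
Demand choke price (Qd = 0): P = 684/2 = 342. Consumer surplus = ½ × (342 - 77) × 530 = 70225.

Consumer surplus = 70225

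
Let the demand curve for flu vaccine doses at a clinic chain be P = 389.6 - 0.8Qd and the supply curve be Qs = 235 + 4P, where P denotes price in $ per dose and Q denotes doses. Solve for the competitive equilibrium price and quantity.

P* = 48, Q* = 427

Rewriting in direct form: Qd = 487 - 1.25P.
Equating demand and supply, 487 - 1.25P = 235 + 4P gives 5.25P = 252, so P* = 48.
Plugging P* into demand: Q* = 487 - 1.25(48) = 427.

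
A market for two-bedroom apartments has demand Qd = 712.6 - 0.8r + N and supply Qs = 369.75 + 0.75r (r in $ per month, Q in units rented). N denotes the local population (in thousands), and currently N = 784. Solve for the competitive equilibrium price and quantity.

With N = 784, demand is Qd = 1496.6 - 0.8r.
The market clears where 1496.6 - 0.8r = 369.75 + 0.75r. Rearranging, 1.55r = 1126.85, hence r* = 727.
From the demand curve, Q* = 1496.6 - 0.8(727) = 915.

r* = 727, Q* = 915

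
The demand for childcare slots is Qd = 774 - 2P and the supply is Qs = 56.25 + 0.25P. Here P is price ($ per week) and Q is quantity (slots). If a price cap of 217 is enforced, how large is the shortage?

Shortage = 229.5

At P = 217: Qd = 340 and Qs = 110.5.
Shortage = Qd - Qs = 340 - 110.5 = 229.5.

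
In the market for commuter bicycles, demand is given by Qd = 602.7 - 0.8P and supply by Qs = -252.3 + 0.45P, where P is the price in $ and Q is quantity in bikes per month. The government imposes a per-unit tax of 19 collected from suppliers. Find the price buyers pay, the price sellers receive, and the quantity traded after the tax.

P_b = 690.84, P_s = 671.84, Q = 50.028

The tax drives a wedge P_b - P_s = 19. Substituting P_s = P_b - 19 into supply: Qs = -260.85 + 0.45P_b.
Set Qd = Qs: 602.7 - 0.8P_b = -260.85 + 0.45P_b, so 863.55 = 1.25P_b and P_b = 690.84.
Then P_s = 690.84 - 19 = 671.84 and Q = 602.7 - 0.8(690.84) = 50.028.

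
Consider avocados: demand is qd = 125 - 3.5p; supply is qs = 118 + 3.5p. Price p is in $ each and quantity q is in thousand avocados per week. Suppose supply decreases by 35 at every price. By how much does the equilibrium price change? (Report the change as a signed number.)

At equilibrium qd = qs, so 125 - 3.5p = 118 + 3.5p; collecting terms, 7 = 7p and p* = 1.
Then q* = 125 - 3.5(1) = 121.5.
After the shift, supply is qs = 83 + 3.5p.
New equilibrium: 42 = 7p, so p = 6 and q = 104.
Δp = 6 - 1 = 5.

Δp = 5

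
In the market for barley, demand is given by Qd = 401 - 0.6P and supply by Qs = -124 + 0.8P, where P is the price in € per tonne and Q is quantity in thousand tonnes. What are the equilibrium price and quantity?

Equating demand and supply, 401 - 0.6P = -124 + 0.8P gives 1.4P = 525, so P* = 375.
Substitute back: Q* = 401 - 0.6(375) = 176.

P* = 375, Q* = 176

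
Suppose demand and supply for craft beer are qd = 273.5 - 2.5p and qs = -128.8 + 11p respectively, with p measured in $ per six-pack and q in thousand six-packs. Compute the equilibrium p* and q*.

p* = 29.8, q* = 199

Equating demand and supply, 273.5 - 2.5p = -128.8 + 11p gives 13.5p = 402.3, so p* = 29.8.
From the demand curve, q* = 273.5 - 2.5(29.8) = 199.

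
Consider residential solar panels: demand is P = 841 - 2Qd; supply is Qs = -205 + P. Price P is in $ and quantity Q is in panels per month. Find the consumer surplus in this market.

Inverting to quantity form: Qd = 420.5 - 0.5P.
Equating demand and supply, 420.5 - 0.5P = -205 + P gives 1.5P = 625.5, so P* = 417.
From the demand curve, Q* = 420.5 - 0.5(417) = 212.
Demand choke price (Qd = 0): P = 420.5/0.5 = 841. Consumer surplus = ½ × (841 - 417) × 212 = 44944.

Consumer surplus = 44944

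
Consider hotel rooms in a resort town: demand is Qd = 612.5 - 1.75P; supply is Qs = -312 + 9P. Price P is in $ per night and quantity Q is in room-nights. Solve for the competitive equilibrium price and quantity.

At equilibrium Qd = Qs, so 612.5 - 1.75P = -312 + 9P; collecting terms, 924.5 = 10.75P and P* = 86.
From the demand curve, Q* = 612.5 - 1.75(86) = 462.

P* = 86, Q* = 462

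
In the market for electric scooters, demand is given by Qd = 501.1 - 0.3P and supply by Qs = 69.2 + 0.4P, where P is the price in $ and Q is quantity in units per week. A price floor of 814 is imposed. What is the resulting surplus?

Surplus = 137.9

With P fixed at 814, quantity demanded is 256.9 and quantity supplied is 394.8.
Surplus = Qs - Qd = 394.8 - 256.9 = 137.9.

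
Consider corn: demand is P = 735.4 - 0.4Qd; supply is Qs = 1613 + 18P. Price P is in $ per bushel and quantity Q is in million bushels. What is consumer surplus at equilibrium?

Consumer surplus = 655944.2

Inverting to quantity form: Qd = 1838.5 - 2.5P.
The market clears where 1838.5 - 2.5P = 1613 + 18P. Rearranging, 20.5P = 225.5, hence P* = 11.
Then Q* = 1838.5 - 2.5(11) = 1811.
Demand choke price (Qd = 0): P = 1838.5/2.5 = 735.4. Consumer surplus = ½ × (735.4 - 11) × 1811 = 655944.2.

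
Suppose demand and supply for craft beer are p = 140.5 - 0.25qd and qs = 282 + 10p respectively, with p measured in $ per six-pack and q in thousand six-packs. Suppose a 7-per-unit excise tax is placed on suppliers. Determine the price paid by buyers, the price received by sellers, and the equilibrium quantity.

In direct form, qd = 562 - 4p.
Suppliers keep p_s = p_b - 7 per unit, so supply in terms of the buyer price is qs = 212 + 10p_b.
Market clearing requires 562 - 4p_b = 212 + 10p_b; hence 350 = 14p_b and p_b = 25.
Then p_s = 25 - 7 = 18 and q = 562 - 4(25) = 462.

p_b = 25, p_s = 18, q = 462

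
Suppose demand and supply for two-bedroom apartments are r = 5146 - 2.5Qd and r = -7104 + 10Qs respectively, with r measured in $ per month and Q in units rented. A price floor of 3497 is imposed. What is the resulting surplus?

Rewriting in direct form: Qd = 2058.4 - 0.4r and Qs = 710.4 + 0.1r.
Evaluating both curves at the floor price 3497 gives Qd = 659.6, Qs = 1060.1.
Surplus = Qs - Qd = 1060.1 - 659.6 = 400.5.

Surplus = 400.5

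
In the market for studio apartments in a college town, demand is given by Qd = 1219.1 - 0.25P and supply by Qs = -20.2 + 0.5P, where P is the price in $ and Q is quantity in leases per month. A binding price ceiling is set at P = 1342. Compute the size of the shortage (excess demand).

Shortage = 232.8

At P = 1342: Qd = 883.6 and Qs = 650.8.
Shortage = Qd - Qs = 883.6 - 650.8 = 232.8.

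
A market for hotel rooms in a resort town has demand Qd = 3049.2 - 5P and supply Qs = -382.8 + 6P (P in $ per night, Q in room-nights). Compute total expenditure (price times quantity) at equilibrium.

At equilibrium Qd = Qs, so 3049.2 - 5P = -382.8 + 6P; collecting terms, 3432 = 11P and P* = 312.
Substitute back: Q* = 3049.2 - 5(312) = 1489.2.
Total expenditure = P* × Q* = 312 × 1489.2 = 464630.4.

Total expenditure = 464630.4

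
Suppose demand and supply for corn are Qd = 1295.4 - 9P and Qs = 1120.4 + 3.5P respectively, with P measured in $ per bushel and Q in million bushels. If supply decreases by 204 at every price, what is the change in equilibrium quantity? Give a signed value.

The market clears where 1295.4 - 9P = 1120.4 + 3.5P. Rearranging, 12.5P = 175, hence P* = 14.
Plugging P* into demand: Q* = 1295.4 - 9(14) = 1169.4.
After the shift, supply is Qs = 916.4 + 3.5P.
New equilibrium: 379 = 12.5P, so P = 30.32 and Q = 1022.52.
ΔQ = 1022.52 - 1169.4 = -146.88.

ΔQ = -146.88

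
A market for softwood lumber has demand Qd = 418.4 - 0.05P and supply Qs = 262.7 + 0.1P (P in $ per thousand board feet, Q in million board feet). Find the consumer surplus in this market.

At equilibrium Qd = Qs, so 418.4 - 0.05P = 262.7 + 0.1P; collecting terms, 155.7 = 0.15P and P* = 1038.
Plugging P* into demand: Q* = 418.4 - 0.05(1038) = 366.5.
Demand choke price (Qd = 0): P = 418.4/0.05 = 8368. Consumer surplus = ½ × (8368 - 1038) × 366.5 = 1343222.5.

Consumer surplus = 1343222.5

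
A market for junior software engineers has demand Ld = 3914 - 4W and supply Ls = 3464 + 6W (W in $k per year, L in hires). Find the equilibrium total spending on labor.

Total spending on labor = 168030

At equilibrium Ld = Ls, so 3914 - 4W = 3464 + 6W; collecting terms, 450 = 10W and W* = 45.
From the demand curve, L* = 3914 - 4(45) = 3734.
Total spending on labor = W* × L* = 45 × 3734 = 168030.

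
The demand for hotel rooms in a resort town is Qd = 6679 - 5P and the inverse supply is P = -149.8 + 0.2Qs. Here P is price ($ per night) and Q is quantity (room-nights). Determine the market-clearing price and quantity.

In direct form, Qs = 749 + 5P.
Equating demand and supply, 6679 - 5P = 749 + 5P gives 10P = 5930, so P* = 593.
From the demand curve, Q* = 6679 - 5(593) = 3714.

P* = 593, Q* = 3714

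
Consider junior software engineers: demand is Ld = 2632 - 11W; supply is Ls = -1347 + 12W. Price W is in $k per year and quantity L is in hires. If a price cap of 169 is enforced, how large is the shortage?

Shortage = 92

Evaluating both curves at the ceiling price 169 gives Ld = 773, Ls = 681.
Shortage = Ld - Ls = 773 - 681 = 92.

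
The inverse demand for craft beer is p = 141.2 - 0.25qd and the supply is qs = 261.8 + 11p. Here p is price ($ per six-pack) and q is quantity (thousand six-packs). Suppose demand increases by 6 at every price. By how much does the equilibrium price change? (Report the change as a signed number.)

In direct form, qd = 564.8 - 4p.
Equating demand and supply, 564.8 - 4p = 261.8 + 11p gives 15p = 303, so p* = 20.2.
Substitute back: q* = 564.8 - 4(20.2) = 484.
After the shift, demand is qd = 570.8 - 4p.
New equilibrium: 309 = 15p, so p = 20.6 and q = 488.4.
Δp = 20.6 - 20.2 = 0.4.

Δp = 0.4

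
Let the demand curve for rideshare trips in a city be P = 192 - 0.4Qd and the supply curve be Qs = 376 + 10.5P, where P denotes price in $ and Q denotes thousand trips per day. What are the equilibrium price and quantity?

Rewriting in direct form: Qd = 480 - 2.5P.
Set Qd = Qs: 480 - 2.5P = 376 + 10.5P, so 104 = 13P and P* = 8.
Then Q* = 480 - 2.5(8) = 460.

P* = 8, Q* = 460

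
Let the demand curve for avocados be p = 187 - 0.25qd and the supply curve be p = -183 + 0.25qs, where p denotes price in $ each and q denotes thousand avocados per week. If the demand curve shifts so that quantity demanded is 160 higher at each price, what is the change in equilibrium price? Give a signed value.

Rewriting in direct form: qd = 748 - 4p and qs = 732 + 4p.
Equating demand and supply, 748 - 4p = 732 + 4p gives 8p = 16, so p* = 2.
Then q* = 748 - 4(2) = 740.
After the shift, demand is qd = 908 - 4p.
New equilibrium: 176 = 8p, so p = 22 and q = 820.
Δp = 22 - 2 = 20.

Δp = 20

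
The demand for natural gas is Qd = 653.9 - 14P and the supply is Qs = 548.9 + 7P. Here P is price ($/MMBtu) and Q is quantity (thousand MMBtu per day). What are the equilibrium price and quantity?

P* = 5, Q* = 583.9

Set Qd = Qs: 653.9 - 14P = 548.9 + 7P, so 105 = 21P and P* = 5.
From the demand curve, Q* = 653.9 - 14(5) = 583.9.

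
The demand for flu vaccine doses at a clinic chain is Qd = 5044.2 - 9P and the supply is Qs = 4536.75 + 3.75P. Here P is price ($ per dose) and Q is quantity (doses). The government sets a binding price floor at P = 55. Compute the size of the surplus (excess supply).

Surplus = 193.8

At P = 55: Qd = 4549.2 and Qs = 4743.
Surplus = Qs - Qd = 4743 - 4549.2 = 193.8.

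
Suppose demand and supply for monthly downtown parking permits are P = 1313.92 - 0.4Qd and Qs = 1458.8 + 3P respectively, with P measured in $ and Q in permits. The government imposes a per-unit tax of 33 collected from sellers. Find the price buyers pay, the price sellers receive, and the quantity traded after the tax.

In direct form, Qd = 3284.8 - 2.5P.
The tax drives a wedge P_b - P_s = 33. Substituting P_s = P_b - 33 into supply: Qs = 1359.8 + 3P_b.
Equate demand and the shifted supply: 3284.8 - 2.5P_b = 1359.8 + 3P_b, giving 5.5P_b = 1925, so P_b = 350.
So P_s = 317 and the quantity traded is Q = 3284.8 - 2.5(350) = 2409.8.

P_b = 350, P_s = 317, Q = 2409.8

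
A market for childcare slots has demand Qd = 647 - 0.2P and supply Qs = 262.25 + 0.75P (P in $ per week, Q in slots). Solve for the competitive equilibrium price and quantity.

P* = 405, Q* = 566

At equilibrium Qd = Qs, so 647 - 0.2P = 262.25 + 0.75P; collecting terms, 384.75 = 0.95P and P* = 405.
Then Q* = 647 - 0.2(405) = 566.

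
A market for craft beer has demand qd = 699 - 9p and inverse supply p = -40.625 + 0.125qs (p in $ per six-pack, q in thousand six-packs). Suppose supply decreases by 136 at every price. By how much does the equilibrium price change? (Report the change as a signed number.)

Rewriting in direct form: qs = 325 + 8p.
Equating demand and supply, 699 - 9p = 325 + 8p gives 17p = 374, so p* = 22.
Then q* = 699 - 9(22) = 501.
After the shift, supply is qs = 189 + 8p.
New equilibrium: 510 = 17p, so p = 30 and q = 429.
Δp = 30 - 22 = 8.

Δp = 8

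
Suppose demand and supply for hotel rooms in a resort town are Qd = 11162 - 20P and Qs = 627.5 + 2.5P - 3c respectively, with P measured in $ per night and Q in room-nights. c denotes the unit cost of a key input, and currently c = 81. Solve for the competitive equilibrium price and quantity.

P* = 479, Q* = 1582

With c = 81, supply is Qs = 384.5 + 2.5P.
At equilibrium Qd = Qs, so 11162 - 20P = 384.5 + 2.5P; collecting terms, 10777.5 = 22.5P and P* = 479.
From the demand curve, Q* = 11162 - 20(479) = 1582.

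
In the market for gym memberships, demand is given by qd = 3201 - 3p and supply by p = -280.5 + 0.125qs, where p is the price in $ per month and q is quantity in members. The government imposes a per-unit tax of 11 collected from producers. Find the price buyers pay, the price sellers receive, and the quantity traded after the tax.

p_b = 95, p_s = 84, q = 2916

Inverting to quantity form: qs = 2244 + 8p.
Producers keep p_s = p_b - 11 per unit, so supply in terms of the buyer price is qs = 2156 + 8p_b.
Market clearing requires 3201 - 3p_b = 2156 + 8p_b; hence 1045 = 11p_b and p_b = 95.
Then p_s = 95 - 11 = 84 and q = 3201 - 3(95) = 2916.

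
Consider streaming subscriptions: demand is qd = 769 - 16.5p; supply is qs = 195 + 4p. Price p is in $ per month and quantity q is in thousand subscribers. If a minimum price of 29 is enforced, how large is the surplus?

Evaluating both curves at the floor price 29 gives qd = 290.5, qs = 311.
Surplus = qs - qd = 311 - 290.5 = 20.5.

Surplus = 20.5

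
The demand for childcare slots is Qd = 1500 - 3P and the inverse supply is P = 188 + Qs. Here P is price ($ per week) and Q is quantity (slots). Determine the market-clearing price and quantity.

P* = 422, Q* = 234

Solving each curve for Q: Qs = -188 + P.
At equilibrium Qd = Qs, so 1500 - 3P = -188 + P; collecting terms, 1688 = 4P and P* = 422.
From the demand curve, Q* = 1500 - 3(422) = 234.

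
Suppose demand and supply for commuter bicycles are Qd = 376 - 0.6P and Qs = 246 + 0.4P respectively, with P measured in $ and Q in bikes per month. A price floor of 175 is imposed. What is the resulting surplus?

Surplus = 45

Evaluating both curves at the floor price 175 gives Qd = 271, Qs = 316.
Surplus = Qs - Qd = 316 - 271 = 45.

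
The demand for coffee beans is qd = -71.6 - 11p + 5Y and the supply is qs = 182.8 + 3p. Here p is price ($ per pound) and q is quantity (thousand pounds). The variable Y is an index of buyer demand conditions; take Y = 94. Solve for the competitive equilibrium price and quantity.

With Y = 94, demand is qd = 398.4 - 11p.
Set qd = qs: 398.4 - 11p = 182.8 + 3p, so 215.6 = 14p and p* = 15.4.
Substitute back: q* = 398.4 - 11(15.4) = 229.

p* = 15.4, q* = 229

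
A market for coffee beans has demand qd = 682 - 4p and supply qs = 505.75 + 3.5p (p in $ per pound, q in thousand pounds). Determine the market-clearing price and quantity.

The market clears where 682 - 4p = 505.75 + 3.5p. Rearranging, 7.5p = 176.25, hence p* = 23.5.
Then q* = 682 - 4(23.5) = 588.

p* = 23.5, q* = 588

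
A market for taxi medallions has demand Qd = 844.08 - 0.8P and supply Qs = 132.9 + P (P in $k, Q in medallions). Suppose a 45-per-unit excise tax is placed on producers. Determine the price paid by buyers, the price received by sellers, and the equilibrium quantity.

P_b = 420.1, P_s = 375.1, Q = 508

Producers keep P_s = P_b - 45 per unit, so supply in terms of the buyer price is Qs = 87.9 + P_b.
Set Qd = Qs: 844.08 - 0.8P_b = 87.9 + P_b, so 756.18 = 1.8P_b and P_b = 420.1.
So P_s = 375.1 and the quantity traded is Q = 844.08 - 0.8(420.1) = 508.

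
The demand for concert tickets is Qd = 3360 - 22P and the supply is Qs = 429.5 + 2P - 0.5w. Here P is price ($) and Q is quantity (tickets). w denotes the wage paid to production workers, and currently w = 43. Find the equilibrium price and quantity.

P* = 123, Q* = 654

With w = 43, supply is Qs = 408 + 2P.
At equilibrium Qd = Qs, so 3360 - 22P = 408 + 2P; collecting terms, 2952 = 24P and P* = 123.
Plugging P* into demand: Q* = 3360 - 22(123) = 654.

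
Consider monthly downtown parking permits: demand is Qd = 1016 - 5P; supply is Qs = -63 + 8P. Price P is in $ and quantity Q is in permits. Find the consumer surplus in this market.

Consumer surplus = 36120.1

Set Qd = Qs: 1016 - 5P = -63 + 8P, so 1079 = 13P and P* = 83.
Substitute back: Q* = 1016 - 5(83) = 601.
Demand choke price (Qd = 0): P = 1016/5 = 203.2. Consumer surplus = ½ × (203.2 - 83) × 601 = 36120.1.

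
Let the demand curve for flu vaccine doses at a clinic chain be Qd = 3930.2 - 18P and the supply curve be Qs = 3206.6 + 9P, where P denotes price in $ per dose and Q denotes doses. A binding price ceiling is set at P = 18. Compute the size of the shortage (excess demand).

Evaluating both curves at the ceiling price 18 gives Qd = 3606.2, Qs = 3368.6.
Shortage = Qd - Qs = 3606.2 - 3368.6 = 237.6.

Shortage = 237.6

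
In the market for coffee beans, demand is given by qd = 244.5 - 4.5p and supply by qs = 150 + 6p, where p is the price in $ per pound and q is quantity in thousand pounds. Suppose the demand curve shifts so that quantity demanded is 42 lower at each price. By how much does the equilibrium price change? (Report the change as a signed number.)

Δp = -4

Equating demand and supply, 244.5 - 4.5p = 150 + 6p gives 10.5p = 94.5, so p* = 9.
From the demand curve, q* = 244.5 - 4.5(9) = 204.
After the shift, demand is qd = 202.5 - 4.5p.
The new intersection has 52.5 = 10.5p, i.e. p = 5, q = 180.
Δp = 5 - 9 = -4.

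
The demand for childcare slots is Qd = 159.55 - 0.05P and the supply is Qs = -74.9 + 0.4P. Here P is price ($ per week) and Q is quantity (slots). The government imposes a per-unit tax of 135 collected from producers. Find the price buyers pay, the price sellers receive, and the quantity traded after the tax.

The tax drives a wedge P_b - P_s = 135. Substituting P_s = P_b - 135 into supply: Qs = -128.9 + 0.4P_b.
Equate demand and the shifted supply: 159.55 - 0.05P_b = -128.9 + 0.4P_b, giving 0.45P_b = 288.45, so P_b = 641.
So P_s = 506 and the quantity traded is Q = 159.55 - 0.05(641) = 127.5.

P_b = 641, P_s = 506, Q = 127.5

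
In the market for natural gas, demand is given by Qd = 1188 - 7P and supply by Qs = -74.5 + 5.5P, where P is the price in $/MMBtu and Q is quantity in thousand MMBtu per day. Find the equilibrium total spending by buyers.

Total spending by buyers = 48581

Equating demand and supply, 1188 - 7P = -74.5 + 5.5P gives 12.5P = 1262.5, so P* = 101.
Substitute back: Q* = 1188 - 7(101) = 481.
Total spending by buyers = P* × Q* = 101 × 481 = 48581.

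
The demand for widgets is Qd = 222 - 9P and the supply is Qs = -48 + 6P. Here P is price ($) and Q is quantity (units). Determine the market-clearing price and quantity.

Equating demand and supply, 222 - 9P = -48 + 6P gives 15P = 270, so P* = 18.
Substitute back: Q* = 222 - 9(18) = 60.

P* = 18, Q* = 60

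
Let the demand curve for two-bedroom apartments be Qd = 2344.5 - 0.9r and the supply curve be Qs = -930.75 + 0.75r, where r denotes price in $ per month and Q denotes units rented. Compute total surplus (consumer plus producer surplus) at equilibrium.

Total surplus = 380556

At equilibrium Qd = Qs, so 2344.5 - 0.9r = -930.75 + 0.75r; collecting terms, 3275.25 = 1.65r and r* = 1985.
Then Q* = 2344.5 - 0.9(1985) = 558.
Demand choke price = 2605; supply choke price = 1241. CS = ½(2605 - 1985)(558) = 172980; PS = ½(1985 - 1241)(558) = 207576. Total surplus = 380556.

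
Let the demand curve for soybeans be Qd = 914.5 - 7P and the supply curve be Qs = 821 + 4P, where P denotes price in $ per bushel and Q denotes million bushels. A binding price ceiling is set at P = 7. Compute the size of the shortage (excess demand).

Shortage = 16.5

Evaluating both curves at the ceiling price 7 gives Qd = 865.5, Qs = 849.
Shortage = Qd - Qs = 865.5 - 849 = 16.5.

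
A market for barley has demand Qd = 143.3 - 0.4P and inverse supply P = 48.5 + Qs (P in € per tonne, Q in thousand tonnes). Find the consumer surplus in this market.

Solving each curve for Q: Qs = -48.5 + P.
At equilibrium Qd = Qs, so 143.3 - 0.4P = -48.5 + P; collecting terms, 191.8 = 1.4P and P* = 137.
Substitute back: Q* = 143.3 - 0.4(137) = 88.5.
Demand choke price (Qd = 0): P = 143.3/0.4 = 358.25. Consumer surplus = ½ × (358.25 - 137) × 88.5 = 9790.3125.

Consumer surplus = 9790.3125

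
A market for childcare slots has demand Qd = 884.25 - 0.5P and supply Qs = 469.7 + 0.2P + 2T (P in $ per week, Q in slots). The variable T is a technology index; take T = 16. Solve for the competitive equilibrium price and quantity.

With T = 16, supply is Qs = 501.7 + 0.2P.
At equilibrium Qd = Qs, so 884.25 - 0.5P = 501.7 + 0.2P; collecting terms, 382.55 = 0.7P and P* = 546.5.
From the demand curve, Q* = 884.25 - 0.5(546.5) = 611.

P* = 546.5, Q* = 611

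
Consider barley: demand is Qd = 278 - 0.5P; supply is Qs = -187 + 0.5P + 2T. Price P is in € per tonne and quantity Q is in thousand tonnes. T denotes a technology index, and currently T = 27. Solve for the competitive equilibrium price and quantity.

With T = 27, supply is Qs = -133 + 0.5P.
The market clears where 278 - 0.5P = -133 + 0.5P. Rearranging, P = 411, hence P* = 411.
Then Q* = 278 - 0.5(411) = 72.5.

P* = 411, Q* = 72.5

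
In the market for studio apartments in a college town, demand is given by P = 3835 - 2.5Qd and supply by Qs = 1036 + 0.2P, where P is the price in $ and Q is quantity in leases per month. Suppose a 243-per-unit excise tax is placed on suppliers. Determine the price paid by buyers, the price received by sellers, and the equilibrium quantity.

Solving each curve for Q: Qd = 1534 - 0.4P.
Suppliers keep P_s = P_b - 243 per unit, so supply in terms of the buyer price is Qs = 987.4 + 0.2P_b.
Set Qd = Qs: 1534 - 0.4P_b = 987.4 + 0.2P_b, so 546.6 = 0.6P_b and P_b = 911.
Then P_s = 911 - 243 = 668 and Q = 1534 - 0.4(911) = 1169.6.

P_b = 911, P_s = 668, Q = 1169.6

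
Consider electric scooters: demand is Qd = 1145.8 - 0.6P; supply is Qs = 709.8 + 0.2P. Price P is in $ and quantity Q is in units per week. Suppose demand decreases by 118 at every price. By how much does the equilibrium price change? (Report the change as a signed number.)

Set Qd = Qs: 1145.8 - 0.6P = 709.8 + 0.2P, so 436 = 0.8P and P* = 545.
Then Q* = 1145.8 - 0.6(545) = 818.8.
After the shift, demand is Qd = 1027.8 - 0.6P.
The new intersection has 318 = 0.8P, i.e. P = 397.5, Q = 789.3.
ΔP = 397.5 - 545 = -147.5.

ΔP = -147.5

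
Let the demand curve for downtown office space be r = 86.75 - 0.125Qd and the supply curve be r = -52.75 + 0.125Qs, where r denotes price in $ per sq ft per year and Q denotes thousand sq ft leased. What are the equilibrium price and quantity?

r* = 17, Q* = 558

Solving each curve for Q: Qd = 694 - 8r and Qs = 422 + 8r.
At equilibrium Qd = Qs, so 694 - 8r = 422 + 8r; collecting terms, 272 = 16r and r* = 17.
Substitute back: Q* = 694 - 8(17) = 558.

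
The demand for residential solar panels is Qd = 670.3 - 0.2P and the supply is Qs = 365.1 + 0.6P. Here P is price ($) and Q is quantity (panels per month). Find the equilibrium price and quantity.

P* = 381.5, Q* = 594

Set Qd = Qs: 670.3 - 0.2P = 365.1 + 0.6P, so 305.2 = 0.8P and P* = 381.5.
From the demand curve, Q* = 670.3 - 0.2(381.5) = 594.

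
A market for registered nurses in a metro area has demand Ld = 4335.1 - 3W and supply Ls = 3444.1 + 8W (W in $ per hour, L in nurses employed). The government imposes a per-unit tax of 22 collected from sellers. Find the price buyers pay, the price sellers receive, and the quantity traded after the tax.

W_b = 97, W_s = 75, L = 4044.1

With a tax of 22 on sellers, they supply based on the net price W_s = W_b - 22, so Ls = 3268.1 + 8W_b.
Market clearing requires 4335.1 - 3W_b = 3268.1 + 8W_b; hence 1067 = 11W_b and W_b = 97.
So W_s = 75 and the quantity traded is L = 4335.1 - 3(97) = 4044.1.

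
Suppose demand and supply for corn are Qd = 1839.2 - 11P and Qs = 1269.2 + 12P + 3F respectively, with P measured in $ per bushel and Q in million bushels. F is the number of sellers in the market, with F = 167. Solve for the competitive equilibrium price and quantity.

P* = 3, Q* = 1806.2

With F = 167, supply is Qs = 1770.2 + 12P.
Set Qd = Qs: 1839.2 - 11P = 1770.2 + 12P, so 69 = 23P and P* = 3.
Substitute back: Q* = 1839.2 - 11(3) = 1806.2.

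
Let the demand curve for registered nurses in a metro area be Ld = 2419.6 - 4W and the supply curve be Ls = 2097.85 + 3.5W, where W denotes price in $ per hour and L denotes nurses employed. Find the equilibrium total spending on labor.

Set Ld = Ls: 2419.6 - 4W = 2097.85 + 3.5W, so 321.75 = 7.5W and W* = 42.9.
From the demand curve, L* = 2419.6 - 4(42.9) = 2248.
Total spending on labor = W* × L* = 42.9 × 2248 = 96439.2.

Total spending on labor = 96439.2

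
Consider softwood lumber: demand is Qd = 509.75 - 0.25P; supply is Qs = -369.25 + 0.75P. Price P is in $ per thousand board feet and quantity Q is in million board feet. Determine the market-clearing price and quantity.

P* = 879, Q* = 290

Set Qd = Qs: 509.75 - 0.25P = -369.25 + 0.75P, so 879 = P and P* = 879.
Substitute back: Q* = 509.75 - 0.25(879) = 290.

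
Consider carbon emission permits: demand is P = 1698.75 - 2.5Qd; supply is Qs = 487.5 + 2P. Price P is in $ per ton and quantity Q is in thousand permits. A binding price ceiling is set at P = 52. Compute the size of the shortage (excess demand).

Shortage = 67.2

Solving each curve for Q: Qd = 679.5 - 0.4P.
With P fixed at 52, quantity demanded is 658.7 and quantity supplied is 591.5.
Shortage = Qd - Qs = 658.7 - 591.5 = 67.2.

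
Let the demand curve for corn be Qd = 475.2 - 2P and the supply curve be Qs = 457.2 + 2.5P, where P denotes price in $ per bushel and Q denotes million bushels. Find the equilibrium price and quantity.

P* = 4, Q* = 467.2

Set Qd = Qs: 475.2 - 2P = 457.2 + 2.5P, so 18 = 4.5P and P* = 4.
Substitute back: Q* = 475.2 - 2(4) = 467.2.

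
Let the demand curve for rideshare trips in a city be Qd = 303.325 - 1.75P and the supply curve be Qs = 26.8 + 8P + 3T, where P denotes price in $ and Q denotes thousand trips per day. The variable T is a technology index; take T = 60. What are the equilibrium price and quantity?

P* = 9.9, Q* = 286

With T = 60, supply is Qs = 206.8 + 8P.
At equilibrium Qd = Qs, so 303.325 - 1.75P = 206.8 + 8P; collecting terms, 96.525 = 9.75P and P* = 9.9.
Plugging P* into demand: Q* = 303.325 - 1.75(9.9) = 286.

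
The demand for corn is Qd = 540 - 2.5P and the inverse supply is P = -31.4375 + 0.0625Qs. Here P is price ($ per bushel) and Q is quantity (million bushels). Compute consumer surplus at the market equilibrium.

Rewriting in direct form: Qs = 503 + 16P.
Set Qd = Qs: 540 - 2.5P = 503 + 16P, so 37 = 18.5P and P* = 2.
From the demand curve, Q* = 540 - 2.5(2) = 535.
Demand choke price (Qd = 0): P = 540/2.5 = 216. Consumer surplus = ½ × (216 - 2) × 535 = 57245.

Consumer surplus = 57245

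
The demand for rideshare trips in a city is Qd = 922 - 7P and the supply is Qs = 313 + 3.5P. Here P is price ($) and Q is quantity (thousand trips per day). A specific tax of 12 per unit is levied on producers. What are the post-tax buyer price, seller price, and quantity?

With a tax of 12 on producers, they supply based on the net price P_s = P_b - 12, so Qs = 271 + 3.5P_b.
Equate demand and the shifted supply: 922 - 7P_b = 271 + 3.5P_b, giving 10.5P_b = 651, so P_b = 62.
So P_s = 50 and the quantity traded is Q = 922 - 7(62) = 488.

P_b = 62, P_s = 50, Q = 488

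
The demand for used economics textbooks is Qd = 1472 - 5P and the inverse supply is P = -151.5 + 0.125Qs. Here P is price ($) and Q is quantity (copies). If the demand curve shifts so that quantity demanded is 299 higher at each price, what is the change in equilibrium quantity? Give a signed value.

Solving each curve for Q: Qs = 1212 + 8P.
At equilibrium Qd = Qs, so 1472 - 5P = 1212 + 8P; collecting terms, 260 = 13P and P* = 20.
Then Q* = 1472 - 5(20) = 1372.
After the shift, demand is Qd = 1771 - 5P.
The new intersection has 559 = 13P, i.e. P = 43, Q = 1556.
ΔQ = 1556 - 1372 = 184.

ΔQ = 184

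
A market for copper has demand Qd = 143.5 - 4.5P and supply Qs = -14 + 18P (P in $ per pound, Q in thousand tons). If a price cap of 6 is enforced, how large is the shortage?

Shortage = 22.5

With P fixed at 6, quantity demanded is 116.5 and quantity supplied is 94.
Shortage = Qd - Qs = 116.5 - 94 = 22.5.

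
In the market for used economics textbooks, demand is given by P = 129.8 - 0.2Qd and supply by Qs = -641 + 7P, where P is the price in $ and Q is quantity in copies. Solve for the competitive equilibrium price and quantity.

P* = 107.5, Q* = 111.5

Solving each curve for Q: Qd = 649 - 5P.
Set Qd = Qs: 649 - 5P = -641 + 7P, so 1290 = 12P and P* = 107.5.
From the demand curve, Q* = 649 - 5(107.5) = 111.5.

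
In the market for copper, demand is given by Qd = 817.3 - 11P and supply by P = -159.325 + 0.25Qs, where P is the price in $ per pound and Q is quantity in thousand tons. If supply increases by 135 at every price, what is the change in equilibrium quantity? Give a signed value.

ΔQ = 99

Solving each curve for Q: Qs = 637.3 + 4P.
Set Qd = Qs: 817.3 - 11P = 637.3 + 4P, so 180 = 15P and P* = 12.
From the demand curve, Q* = 817.3 - 11(12) = 685.3.
After the shift, supply is Qs = 772.3 + 4P.
New equilibrium: 45 = 15P, so P = 3 and Q = 784.3.
ΔQ = 784.3 - 685.3 = 99.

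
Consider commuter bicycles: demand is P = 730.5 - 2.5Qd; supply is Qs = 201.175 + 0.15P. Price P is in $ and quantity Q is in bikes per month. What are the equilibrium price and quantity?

P* = 165.5, Q* = 226

Solving each curve for Q: Qd = 292.2 - 0.4P.
The market clears where 292.2 - 0.4P = 201.175 + 0.15P. Rearranging, 0.55P = 91.025, hence P* = 165.5.
Plugging P* into demand: Q* = 292.2 - 0.4(165.5) = 226.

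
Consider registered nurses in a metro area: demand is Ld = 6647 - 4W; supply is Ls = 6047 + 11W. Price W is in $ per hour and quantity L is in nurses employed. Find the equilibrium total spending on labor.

Total spending on labor = 259480

The market clears where 6647 - 4W = 6047 + 11W. Rearranging, 15W = 600, hence W* = 40.
Then L* = 6647 - 4(40) = 6487.
Total spending on labor = W* × L* = 40 × 6487 = 259480.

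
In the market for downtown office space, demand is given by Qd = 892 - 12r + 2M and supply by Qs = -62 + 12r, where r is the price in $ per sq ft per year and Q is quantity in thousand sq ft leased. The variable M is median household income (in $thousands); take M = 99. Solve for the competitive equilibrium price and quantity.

r* = 48, Q* = 514

With M = 99, demand is Qd = 1090 - 12r.
Equating demand and supply, 1090 - 12r = -62 + 12r gives 24r = 1152, so r* = 48.
From the demand curve, Q* = 1090 - 12(48) = 514.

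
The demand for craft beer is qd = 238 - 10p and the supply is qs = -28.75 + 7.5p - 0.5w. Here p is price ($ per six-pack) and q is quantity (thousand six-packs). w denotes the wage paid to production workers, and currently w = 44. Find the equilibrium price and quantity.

With w = 44, supply is qs = -50.75 + 7.5p.
The market clears where 238 - 10p = -50.75 + 7.5p. Rearranging, 17.5p = 288.75, hence p* = 16.5.
Plugging p* into demand: q* = 238 - 10(16.5) = 73.

p* = 16.5, q* = 73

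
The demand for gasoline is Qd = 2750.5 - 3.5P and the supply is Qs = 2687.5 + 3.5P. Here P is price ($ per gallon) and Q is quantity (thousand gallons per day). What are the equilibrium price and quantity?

The market clears where 2750.5 - 3.5P = 2687.5 + 3.5P. Rearranging, 7P = 63, hence P* = 9.
Plugging P* into demand: Q* = 2750.5 - 3.5(9) = 2719.

P* = 9, Q* = 2719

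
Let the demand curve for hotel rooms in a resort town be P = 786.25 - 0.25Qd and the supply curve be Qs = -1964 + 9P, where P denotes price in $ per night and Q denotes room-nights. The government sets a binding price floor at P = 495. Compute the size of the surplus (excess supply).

Rewriting in direct form: Qd = 3145 - 4P.
At P = 495: Qd = 1165 and Qs = 2491.
Surplus = Qs - Qd = 2491 - 1165 = 1326.

Surplus = 1326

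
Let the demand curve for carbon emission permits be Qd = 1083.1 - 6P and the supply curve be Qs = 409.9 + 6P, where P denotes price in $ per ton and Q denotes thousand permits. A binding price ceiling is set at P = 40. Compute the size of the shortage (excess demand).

At P = 40: Qd = 843.1 and Qs = 649.9.
Shortage = Qd - Qs = 843.1 - 649.9 = 193.2.

Shortage = 193.2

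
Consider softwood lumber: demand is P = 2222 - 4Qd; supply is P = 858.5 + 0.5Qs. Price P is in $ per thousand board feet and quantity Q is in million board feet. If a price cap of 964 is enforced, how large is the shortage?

Rewriting in direct form: Qd = 555.5 - 0.25P and Qs = -1717 + 2P.
With P fixed at 964, quantity demanded is 314.5 and quantity supplied is 211.
Shortage = Qd - Qs = 314.5 - 211 = 103.5.

Shortage = 103.5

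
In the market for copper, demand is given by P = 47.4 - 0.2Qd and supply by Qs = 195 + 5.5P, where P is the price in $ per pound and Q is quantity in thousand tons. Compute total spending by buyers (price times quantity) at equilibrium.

Inverting to quantity form: Qd = 237 - 5P.
At equilibrium Qd = Qs, so 237 - 5P = 195 + 5.5P; collecting terms, 42 = 10.5P and P* = 4.
Substitute back: Q* = 237 - 5(4) = 217.
Total spending by buyers = P* × Q* = 4 × 217 = 868.

Total spending by buyers = 868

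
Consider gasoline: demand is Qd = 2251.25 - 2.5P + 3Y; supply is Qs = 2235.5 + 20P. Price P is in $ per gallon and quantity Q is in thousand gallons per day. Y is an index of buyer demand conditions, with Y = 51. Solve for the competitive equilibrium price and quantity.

P* = 7.5, Q* = 2385.5

With Y = 51, demand is Qd = 2404.25 - 2.5P.
Equating demand and supply, 2404.25 - 2.5P = 2235.5 + 20P gives 22.5P = 168.75, so P* = 7.5.
Substitute back: Q* = 2404.25 - 2.5(7.5) = 2385.5.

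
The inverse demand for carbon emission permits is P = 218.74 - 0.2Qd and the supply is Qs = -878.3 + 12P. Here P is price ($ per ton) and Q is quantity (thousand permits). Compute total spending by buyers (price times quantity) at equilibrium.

Inverting to quantity form: Qd = 1093.7 - 5P.
Equating demand and supply, 1093.7 - 5P = -878.3 + 12P gives 17P = 1972, so P* = 116.
From the demand curve, Q* = 1093.7 - 5(116) = 513.7.
Total spending by buyers = P* × Q* = 116 × 513.7 = 59589.2.

Total spending by buyers = 59589.2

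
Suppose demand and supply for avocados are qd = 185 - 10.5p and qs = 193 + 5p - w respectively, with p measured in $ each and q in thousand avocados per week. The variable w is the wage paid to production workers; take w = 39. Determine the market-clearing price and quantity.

With w = 39, supply is qs = 154 + 5p.
Set qd = qs: 185 - 10.5p = 154 + 5p, so 31 = 15.5p and p* = 2.
From the demand curve, q* = 185 - 10.5(2) = 164.

p* = 2, q* = 164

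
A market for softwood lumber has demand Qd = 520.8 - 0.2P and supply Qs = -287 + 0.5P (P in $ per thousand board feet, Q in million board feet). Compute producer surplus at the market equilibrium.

Producer surplus = 84100

Set Qd = Qs: 520.8 - 0.2P = -287 + 0.5P, so 807.8 = 0.7P and P* = 1154.
Substitute back: Q* = 520.8 - 0.2(1154) = 290.
Supply choke price (Qs = 0): P = 574. Producer surplus = ½ × (1154 - 574) × 290 = 84100.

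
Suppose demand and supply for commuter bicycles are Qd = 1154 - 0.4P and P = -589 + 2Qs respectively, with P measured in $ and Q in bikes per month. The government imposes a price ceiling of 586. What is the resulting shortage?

Solving each curve for Q: Qs = 294.5 + 0.5P.
Evaluating both curves at the ceiling price 586 gives Qd = 919.6, Qs = 587.5.
Shortage = Qd - Qs = 919.6 - 587.5 = 332.1.

Shortage = 332.1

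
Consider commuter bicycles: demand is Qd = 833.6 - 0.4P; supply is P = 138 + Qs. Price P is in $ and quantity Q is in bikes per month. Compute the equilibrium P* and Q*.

Solving each curve for Q: Qs = -138 + P.
At equilibrium Qd = Qs, so 833.6 - 0.4P = -138 + P; collecting terms, 971.6 = 1.4P and P* = 694.
Plugging P* into demand: Q* = 833.6 - 0.4(694) = 556.

P* = 694, Q* = 556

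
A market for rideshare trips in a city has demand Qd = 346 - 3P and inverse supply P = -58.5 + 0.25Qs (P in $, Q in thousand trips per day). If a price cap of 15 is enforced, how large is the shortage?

Rewriting in direct form: Qs = 234 + 4P.
Evaluating both curves at the ceiling price 15 gives Qd = 301, Qs = 294.
Shortage = Qd - Qs = 301 - 294 = 7.

Shortage = 7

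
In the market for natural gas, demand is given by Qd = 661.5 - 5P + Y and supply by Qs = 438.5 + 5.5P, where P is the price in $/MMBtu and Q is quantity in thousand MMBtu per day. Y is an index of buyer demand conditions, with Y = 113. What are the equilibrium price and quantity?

P* = 32, Q* = 614.5

With Y = 113, demand is Qd = 774.5 - 5P.
The market clears where 774.5 - 5P = 438.5 + 5.5P. Rearranging, 10.5P = 336, hence P* = 32.
Plugging P* into demand: Q* = 774.5 - 5(32) = 614.5.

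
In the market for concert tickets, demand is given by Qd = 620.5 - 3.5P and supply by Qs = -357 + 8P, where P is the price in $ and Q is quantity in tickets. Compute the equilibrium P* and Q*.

P* = 85, Q* = 323

Equating demand and supply, 620.5 - 3.5P = -357 + 8P gives 11.5P = 977.5, so P* = 85.
Then Q* = 620.5 - 3.5(85) = 323.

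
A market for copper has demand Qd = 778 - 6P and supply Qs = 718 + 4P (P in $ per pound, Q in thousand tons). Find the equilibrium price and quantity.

P* = 6, Q* = 742

At equilibrium Qd = Qs, so 778 - 6P = 718 + 4P; collecting terms, 60 = 10P and P* = 6.
From the demand curve, Q* = 778 - 6(6) = 742.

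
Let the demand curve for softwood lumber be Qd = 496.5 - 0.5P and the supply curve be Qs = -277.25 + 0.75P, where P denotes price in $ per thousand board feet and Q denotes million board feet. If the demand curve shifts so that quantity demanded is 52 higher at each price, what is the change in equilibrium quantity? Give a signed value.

ΔQ = 31.2

Equating demand and supply, 496.5 - 0.5P = -277.25 + 0.75P gives 1.25P = 773.75, so P* = 619.
Substitute back: Q* = 496.5 - 0.5(619) = 187.
After the shift, demand is Qd = 548.5 - 0.5P.
New equilibrium: 825.75 = 1.25P, so P = 660.6 and Q = 218.2.
ΔQ = 218.2 - 187 = 31.2.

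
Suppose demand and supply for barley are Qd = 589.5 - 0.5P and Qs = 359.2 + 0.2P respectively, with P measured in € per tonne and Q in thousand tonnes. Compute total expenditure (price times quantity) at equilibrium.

Set Qd = Qs: 589.5 - 0.5P = 359.2 + 0.2P, so 230.3 = 0.7P and P* = 329.
Plugging P* into demand: Q* = 589.5 - 0.5(329) = 425.
Total expenditure = P* × Q* = 329 × 425 = 139825.

Total expenditure = 139825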